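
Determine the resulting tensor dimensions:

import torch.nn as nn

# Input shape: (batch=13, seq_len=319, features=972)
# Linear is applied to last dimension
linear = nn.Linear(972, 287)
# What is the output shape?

Input shape: (13, 319, 972)
Output shape: (13, 319, 287)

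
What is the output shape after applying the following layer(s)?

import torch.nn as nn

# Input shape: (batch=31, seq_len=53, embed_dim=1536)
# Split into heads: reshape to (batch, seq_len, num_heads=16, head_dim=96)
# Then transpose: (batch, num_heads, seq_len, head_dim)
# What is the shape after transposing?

Input shape: (31, 53, 1536)
  -> after reshape: (31, 53, 16, 96)
Output shape: (31, 16, 53, 96)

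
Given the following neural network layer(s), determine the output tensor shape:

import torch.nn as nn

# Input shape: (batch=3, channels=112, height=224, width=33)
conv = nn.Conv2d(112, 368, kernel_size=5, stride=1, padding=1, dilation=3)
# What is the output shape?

Input shape: (3, 112, 224, 33)
Output shape: (3, 368, 214, 23)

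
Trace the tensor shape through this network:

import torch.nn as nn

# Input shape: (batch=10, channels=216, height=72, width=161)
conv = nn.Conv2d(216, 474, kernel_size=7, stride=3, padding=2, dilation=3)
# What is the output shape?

Input shape: (10, 216, 72, 161)
Output shape: (10, 474, 20, 49)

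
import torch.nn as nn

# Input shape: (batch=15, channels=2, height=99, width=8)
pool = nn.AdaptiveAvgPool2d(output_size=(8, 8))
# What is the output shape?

Input shape: (15, 2, 99, 8)
Output shape: (15, 2, 8, 8)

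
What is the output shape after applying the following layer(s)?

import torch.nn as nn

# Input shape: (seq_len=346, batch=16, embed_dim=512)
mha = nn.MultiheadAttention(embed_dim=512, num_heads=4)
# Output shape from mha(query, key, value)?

Input shape: (346, 16, 512)
Output shape: (346, 16, 512)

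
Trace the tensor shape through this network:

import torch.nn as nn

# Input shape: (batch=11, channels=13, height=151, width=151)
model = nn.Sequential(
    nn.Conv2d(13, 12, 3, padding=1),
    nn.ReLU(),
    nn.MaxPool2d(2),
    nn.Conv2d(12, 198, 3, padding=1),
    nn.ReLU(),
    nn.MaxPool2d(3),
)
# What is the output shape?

Input shape: (11, 13, 151, 151)
  -> after first Conv2d: (11, 12, 151, 151)
  -> after first MaxPool2d: (11, 12, 75, 75)
  -> after second Conv2d: (11, 198, 75, 75)
Output shape: (11, 198, 25, 25)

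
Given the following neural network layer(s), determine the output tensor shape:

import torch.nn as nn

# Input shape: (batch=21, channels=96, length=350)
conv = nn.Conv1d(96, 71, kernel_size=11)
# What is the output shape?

Input shape: (21, 96, 350)
Output shape: (21, 71, 340)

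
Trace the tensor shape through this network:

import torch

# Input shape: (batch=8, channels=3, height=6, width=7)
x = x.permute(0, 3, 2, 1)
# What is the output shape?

Input shape: (8, 3, 6, 7)
Output shape: (8, 7, 6, 3)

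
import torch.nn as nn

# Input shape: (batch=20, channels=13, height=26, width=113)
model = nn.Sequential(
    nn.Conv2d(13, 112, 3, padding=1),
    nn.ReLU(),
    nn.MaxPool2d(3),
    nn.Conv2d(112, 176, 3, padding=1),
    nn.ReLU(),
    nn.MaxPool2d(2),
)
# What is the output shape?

Input shape: (20, 13, 26, 113)
  -> after first Conv2d: (20, 112, 26, 113)
  -> after first MaxPool2d: (20, 112, 8, 37)
  -> after second Conv2d: (20, 176, 8, 37)
Output shape: (20, 176, 4, 18)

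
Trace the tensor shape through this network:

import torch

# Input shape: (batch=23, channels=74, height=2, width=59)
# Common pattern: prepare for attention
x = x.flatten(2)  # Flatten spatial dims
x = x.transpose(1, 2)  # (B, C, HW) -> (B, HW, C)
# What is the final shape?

Input shape: (23, 74, 2, 59)
  -> after flatten(2): (23, 74, 118)
Output shape: (23, 118, 74)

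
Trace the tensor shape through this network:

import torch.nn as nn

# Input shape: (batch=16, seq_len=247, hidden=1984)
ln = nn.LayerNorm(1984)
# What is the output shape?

Input shape: (16, 247, 1984)
Output shape: (16, 247, 1984)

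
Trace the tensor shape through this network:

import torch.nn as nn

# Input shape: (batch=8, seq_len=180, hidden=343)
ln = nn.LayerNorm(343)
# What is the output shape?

Input shape: (8, 180, 343)
Output shape: (8, 180, 343)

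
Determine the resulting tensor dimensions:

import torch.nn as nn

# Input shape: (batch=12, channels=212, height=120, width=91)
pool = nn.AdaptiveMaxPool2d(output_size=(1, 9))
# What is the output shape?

Input shape: (12, 212, 120, 91)
Output shape: (12, 212, 1, 9)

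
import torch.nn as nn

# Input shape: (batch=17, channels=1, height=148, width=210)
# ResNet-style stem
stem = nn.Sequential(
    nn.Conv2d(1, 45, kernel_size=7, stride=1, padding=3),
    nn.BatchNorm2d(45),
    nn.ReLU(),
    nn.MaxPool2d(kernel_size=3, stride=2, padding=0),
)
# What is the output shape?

Input shape: (17, 1, 148, 210)
  -> after Conv2d 7x7 stride=1: (17, 45, 148, 210)
Output shape: (17, 45, 73, 104)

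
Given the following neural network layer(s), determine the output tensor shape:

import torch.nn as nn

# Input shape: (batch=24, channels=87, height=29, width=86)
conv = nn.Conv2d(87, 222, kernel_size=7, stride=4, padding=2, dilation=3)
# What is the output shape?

Input shape: (24, 87, 29, 86)
Output shape: (24, 222, 4, 18)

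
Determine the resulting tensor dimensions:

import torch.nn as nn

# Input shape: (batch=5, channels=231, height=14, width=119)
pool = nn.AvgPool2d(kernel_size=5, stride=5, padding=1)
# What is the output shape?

Input shape: (5, 231, 14, 119)
Output shape: (5, 231, 3, 24)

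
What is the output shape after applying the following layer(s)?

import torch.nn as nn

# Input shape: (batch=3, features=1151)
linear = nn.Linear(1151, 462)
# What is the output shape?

Input shape: (3, 1151)
Output shape: (3, 462)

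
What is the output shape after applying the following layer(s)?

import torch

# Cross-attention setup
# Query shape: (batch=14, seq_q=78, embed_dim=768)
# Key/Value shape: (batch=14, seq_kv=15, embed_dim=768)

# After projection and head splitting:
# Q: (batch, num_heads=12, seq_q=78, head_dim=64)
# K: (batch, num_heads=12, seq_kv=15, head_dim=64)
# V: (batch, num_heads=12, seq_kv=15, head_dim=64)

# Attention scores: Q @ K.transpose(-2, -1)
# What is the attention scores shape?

Input shape: (14, 78, 768)
Output shape: (14, 12, 78, 15)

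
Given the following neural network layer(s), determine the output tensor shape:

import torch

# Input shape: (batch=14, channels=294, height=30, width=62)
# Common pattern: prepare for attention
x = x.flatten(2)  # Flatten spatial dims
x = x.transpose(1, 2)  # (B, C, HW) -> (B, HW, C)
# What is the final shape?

Input shape: (14, 294, 30, 62)
  -> after flatten(2): (14, 294, 1860)
Output shape: (14, 1860, 294)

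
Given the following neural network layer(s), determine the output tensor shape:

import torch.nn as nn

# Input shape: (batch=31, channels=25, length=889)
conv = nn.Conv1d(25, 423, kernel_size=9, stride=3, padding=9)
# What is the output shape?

Input shape: (31, 25, 889)
Output shape: (31, 423, 300)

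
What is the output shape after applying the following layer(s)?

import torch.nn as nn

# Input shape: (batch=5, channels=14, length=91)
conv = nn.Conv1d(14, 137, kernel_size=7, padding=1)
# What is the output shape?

Input shape: (5, 14, 91)
Output shape: (5, 137, 87)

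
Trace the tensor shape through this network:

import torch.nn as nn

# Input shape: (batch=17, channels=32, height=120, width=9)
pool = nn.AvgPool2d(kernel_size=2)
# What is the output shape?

Input shape: (17, 32, 120, 9)
Output shape: (17, 32, 60, 4)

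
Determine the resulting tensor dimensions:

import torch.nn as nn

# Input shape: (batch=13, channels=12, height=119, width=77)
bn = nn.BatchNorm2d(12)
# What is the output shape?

Input shape: (13, 12, 119, 77)
Output shape: (13, 12, 119, 77)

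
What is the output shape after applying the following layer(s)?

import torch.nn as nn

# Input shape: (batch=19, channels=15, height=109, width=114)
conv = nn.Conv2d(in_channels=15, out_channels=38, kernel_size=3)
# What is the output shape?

Input shape: (19, 15, 109, 114)
Output shape: (19, 38, 107, 112)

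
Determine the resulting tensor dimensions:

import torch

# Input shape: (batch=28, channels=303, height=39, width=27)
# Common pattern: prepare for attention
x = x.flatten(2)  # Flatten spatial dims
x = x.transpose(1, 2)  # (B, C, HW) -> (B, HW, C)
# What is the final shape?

Input shape: (28, 303, 39, 27)
  -> after flatten(2): (28, 303, 1053)
Output shape: (28, 1053, 303)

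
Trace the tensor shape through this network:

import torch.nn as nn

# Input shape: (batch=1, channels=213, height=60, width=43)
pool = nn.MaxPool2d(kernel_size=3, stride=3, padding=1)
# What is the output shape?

Input shape: (1, 213, 60, 43)
Output shape: (1, 213, 20, 15)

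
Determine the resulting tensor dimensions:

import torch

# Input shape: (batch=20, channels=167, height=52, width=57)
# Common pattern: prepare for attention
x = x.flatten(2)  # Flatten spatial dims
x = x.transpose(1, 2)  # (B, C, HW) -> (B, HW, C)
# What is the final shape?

Input shape: (20, 167, 52, 57)
  -> after flatten(2): (20, 167, 2964)
Output shape: (20, 2964, 167)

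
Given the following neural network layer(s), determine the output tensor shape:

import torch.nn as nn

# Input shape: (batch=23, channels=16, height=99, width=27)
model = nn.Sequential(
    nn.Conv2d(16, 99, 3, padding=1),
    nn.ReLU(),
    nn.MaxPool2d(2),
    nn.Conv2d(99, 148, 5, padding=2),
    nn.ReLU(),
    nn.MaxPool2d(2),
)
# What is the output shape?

Input shape: (23, 16, 99, 27)
  -> after first Conv2d: (23, 99, 99, 27)
  -> after first MaxPool2d: (23, 99, 49, 13)
  -> after second Conv2d: (23, 148, 49, 13)
Output shape: (23, 148, 24, 6)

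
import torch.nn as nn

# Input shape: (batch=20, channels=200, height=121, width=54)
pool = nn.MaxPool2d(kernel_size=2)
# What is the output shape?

Input shape: (20, 200, 121, 54)
Output shape: (20, 200, 60, 27)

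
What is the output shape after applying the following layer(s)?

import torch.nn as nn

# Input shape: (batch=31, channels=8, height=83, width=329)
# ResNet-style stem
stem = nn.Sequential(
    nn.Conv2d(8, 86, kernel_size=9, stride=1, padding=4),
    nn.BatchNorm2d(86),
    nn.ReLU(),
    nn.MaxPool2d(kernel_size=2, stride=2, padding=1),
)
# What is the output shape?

Input shape: (31, 8, 83, 329)
  -> after Conv2d 9x9 stride=1: (31, 86, 83, 329)
Output shape: (31, 86, 42, 165)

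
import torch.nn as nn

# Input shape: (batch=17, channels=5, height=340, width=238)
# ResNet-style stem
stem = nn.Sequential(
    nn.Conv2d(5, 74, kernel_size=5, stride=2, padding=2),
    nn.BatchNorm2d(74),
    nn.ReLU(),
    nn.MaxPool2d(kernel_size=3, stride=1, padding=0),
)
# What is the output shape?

Input shape: (17, 5, 340, 238)
  -> after Conv2d 5x5 stride=2: (17, 74, 170, 119)
Output shape: (17, 74, 168, 117)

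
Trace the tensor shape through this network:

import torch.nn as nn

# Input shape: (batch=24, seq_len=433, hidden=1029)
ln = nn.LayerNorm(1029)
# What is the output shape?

Input shape: (24, 433, 1029)
Output shape: (24, 433, 1029)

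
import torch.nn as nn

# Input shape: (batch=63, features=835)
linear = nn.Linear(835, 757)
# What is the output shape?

Input shape: (63, 835)
Output shape: (63, 757)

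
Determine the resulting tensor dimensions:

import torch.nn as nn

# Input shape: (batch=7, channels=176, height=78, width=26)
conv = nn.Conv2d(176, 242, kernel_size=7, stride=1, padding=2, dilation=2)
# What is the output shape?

Input shape: (7, 176, 78, 26)
Output shape: (7, 242, 70, 18)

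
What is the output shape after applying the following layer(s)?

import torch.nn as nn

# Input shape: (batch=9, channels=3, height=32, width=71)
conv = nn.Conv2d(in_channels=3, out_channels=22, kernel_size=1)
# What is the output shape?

Input shape: (9, 3, 32, 71)
Output shape: (9, 22, 32, 71)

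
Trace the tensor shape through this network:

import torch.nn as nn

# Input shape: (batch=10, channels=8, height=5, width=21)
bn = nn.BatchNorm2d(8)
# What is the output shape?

Input shape: (10, 8, 5, 21)
Output shape: (10, 8, 5, 21)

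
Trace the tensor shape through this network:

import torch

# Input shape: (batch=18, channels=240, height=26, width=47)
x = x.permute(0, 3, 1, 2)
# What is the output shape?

Input shape: (18, 240, 26, 47)
Output shape: (18, 47, 240, 26)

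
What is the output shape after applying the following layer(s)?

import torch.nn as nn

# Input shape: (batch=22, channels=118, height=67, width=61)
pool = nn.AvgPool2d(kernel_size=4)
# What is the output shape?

Input shape: (22, 118, 67, 61)
Output shape: (22, 118, 16, 15)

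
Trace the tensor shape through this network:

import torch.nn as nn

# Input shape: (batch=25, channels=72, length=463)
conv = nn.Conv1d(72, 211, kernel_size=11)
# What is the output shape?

Input shape: (25, 72, 463)
Output shape: (25, 211, 453)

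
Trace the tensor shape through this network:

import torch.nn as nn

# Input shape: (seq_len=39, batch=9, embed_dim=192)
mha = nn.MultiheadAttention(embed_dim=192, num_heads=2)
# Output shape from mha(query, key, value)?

Input shape: (39, 9, 192)
Output shape: (39, 9, 192)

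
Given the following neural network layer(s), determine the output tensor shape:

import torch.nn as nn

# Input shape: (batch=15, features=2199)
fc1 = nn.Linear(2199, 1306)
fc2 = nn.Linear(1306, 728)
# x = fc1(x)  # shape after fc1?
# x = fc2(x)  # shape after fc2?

Input shape: (15, 2199)
  -> after fc1: (15, 1306)
Output shape: (15, 728)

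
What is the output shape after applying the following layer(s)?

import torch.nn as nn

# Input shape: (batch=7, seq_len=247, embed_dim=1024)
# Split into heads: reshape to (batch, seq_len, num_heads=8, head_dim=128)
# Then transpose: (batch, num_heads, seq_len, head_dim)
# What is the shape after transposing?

Input shape: (7, 247, 1024)
  -> after reshape: (7, 247, 8, 128)
Output shape: (7, 8, 247, 128)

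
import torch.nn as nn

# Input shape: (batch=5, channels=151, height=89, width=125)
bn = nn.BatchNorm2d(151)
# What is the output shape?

Input shape: (5, 151, 89, 125)
Output shape: (5, 151, 89, 125)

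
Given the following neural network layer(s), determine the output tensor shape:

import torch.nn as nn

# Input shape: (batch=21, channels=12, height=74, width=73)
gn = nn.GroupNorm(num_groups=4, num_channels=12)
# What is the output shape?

Input shape: (21, 12, 74, 73)
Output shape: (21, 12, 74, 73)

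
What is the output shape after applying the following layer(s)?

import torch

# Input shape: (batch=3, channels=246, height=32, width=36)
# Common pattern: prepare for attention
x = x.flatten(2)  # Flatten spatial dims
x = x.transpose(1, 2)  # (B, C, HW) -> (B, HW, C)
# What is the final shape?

Input shape: (3, 246, 32, 36)
  -> after flatten(2): (3, 246, 1152)
Output shape: (3, 1152, 246)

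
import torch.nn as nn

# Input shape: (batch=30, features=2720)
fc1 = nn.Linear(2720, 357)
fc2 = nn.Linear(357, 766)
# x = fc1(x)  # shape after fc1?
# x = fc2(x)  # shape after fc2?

Input shape: (30, 2720)
  -> after fc1: (30, 357)
Output shape: (30, 766)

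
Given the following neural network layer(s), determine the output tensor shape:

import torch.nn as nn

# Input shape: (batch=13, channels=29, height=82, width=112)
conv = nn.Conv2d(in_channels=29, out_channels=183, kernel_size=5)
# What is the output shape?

Input shape: (13, 29, 82, 112)
Output shape: (13, 183, 78, 108)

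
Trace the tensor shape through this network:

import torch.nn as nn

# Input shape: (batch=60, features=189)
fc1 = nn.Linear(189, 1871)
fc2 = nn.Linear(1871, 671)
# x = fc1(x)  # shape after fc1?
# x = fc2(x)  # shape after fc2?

Input shape: (60, 189)
  -> after fc1: (60, 1871)
Output shape: (60, 671)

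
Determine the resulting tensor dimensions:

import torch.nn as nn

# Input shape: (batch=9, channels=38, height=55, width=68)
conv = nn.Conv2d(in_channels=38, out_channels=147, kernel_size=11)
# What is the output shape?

Input shape: (9, 38, 55, 68)
Output shape: (9, 147, 45, 58)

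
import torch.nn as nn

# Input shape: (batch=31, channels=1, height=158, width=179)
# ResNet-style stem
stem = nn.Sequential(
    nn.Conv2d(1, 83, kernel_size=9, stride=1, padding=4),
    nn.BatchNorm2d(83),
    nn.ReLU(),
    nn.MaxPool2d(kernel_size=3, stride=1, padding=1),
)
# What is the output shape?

Input shape: (31, 1, 158, 179)
  -> after Conv2d 9x9 stride=1: (31, 83, 158, 179)
Output shape: (31, 83, 158, 179)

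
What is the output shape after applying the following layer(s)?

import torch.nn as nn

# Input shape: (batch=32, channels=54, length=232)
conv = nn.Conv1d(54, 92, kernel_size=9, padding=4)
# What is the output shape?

Input shape: (32, 54, 232)
Output shape: (32, 92, 232)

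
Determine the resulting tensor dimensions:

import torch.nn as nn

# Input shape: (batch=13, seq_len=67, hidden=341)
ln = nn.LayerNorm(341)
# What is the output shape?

Input shape: (13, 67, 341)
Output shape: (13, 67, 341)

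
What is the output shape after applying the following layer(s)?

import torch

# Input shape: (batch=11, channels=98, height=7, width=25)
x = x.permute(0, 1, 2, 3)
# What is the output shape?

Input shape: (11, 98, 7, 25)
Output shape: (11, 98, 7, 25)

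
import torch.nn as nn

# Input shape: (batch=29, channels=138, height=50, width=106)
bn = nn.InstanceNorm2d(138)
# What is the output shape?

Input shape: (29, 138, 50, 106)
Output shape: (29, 138, 50, 106)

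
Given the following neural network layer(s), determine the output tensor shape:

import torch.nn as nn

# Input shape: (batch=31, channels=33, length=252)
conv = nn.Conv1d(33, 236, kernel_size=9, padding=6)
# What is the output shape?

Input shape: (31, 33, 252)
Output shape: (31, 236, 256)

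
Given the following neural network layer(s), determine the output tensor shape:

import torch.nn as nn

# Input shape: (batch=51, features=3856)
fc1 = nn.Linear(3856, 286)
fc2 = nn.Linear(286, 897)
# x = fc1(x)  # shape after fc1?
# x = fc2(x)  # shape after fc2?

Input shape: (51, 3856)
  -> after fc1: (51, 286)
Output shape: (51, 897)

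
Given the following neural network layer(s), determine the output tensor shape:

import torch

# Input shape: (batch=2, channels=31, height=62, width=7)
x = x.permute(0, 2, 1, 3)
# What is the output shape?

Input shape: (2, 31, 62, 7)
Output shape: (2, 62, 31, 7)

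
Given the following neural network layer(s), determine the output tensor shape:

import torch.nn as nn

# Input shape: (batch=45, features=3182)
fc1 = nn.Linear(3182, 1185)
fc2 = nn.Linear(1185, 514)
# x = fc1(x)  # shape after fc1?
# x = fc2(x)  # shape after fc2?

Input shape: (45, 3182)
  -> after fc1: (45, 1185)
Output shape: (45, 514)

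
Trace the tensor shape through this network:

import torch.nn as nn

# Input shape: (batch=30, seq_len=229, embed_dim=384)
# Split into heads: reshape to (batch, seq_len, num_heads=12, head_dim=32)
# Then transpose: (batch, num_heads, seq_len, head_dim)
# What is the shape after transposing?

Input shape: (30, 229, 384)
  -> after reshape: (30, 229, 12, 32)
Output shape: (30, 12, 229, 32)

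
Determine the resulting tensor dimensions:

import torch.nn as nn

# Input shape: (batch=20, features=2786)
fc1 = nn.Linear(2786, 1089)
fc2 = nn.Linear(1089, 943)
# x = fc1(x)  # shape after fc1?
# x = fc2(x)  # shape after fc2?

Input shape: (20, 2786)
  -> after fc1: (20, 1089)
Output shape: (20, 943)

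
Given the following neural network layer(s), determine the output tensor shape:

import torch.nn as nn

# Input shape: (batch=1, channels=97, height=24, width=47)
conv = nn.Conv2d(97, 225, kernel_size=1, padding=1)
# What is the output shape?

Input shape: (1, 97, 24, 47)
Output shape: (1, 225, 26, 49)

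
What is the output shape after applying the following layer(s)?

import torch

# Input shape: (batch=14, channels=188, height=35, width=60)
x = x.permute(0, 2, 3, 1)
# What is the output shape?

Input shape: (14, 188, 35, 60)
Output shape: (14, 35, 60, 188)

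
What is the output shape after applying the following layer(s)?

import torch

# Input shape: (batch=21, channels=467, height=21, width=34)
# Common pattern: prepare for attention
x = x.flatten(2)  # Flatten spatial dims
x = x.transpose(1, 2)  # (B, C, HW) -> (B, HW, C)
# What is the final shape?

Input shape: (21, 467, 21, 34)
  -> after flatten(2): (21, 467, 714)
Output shape: (21, 714, 467)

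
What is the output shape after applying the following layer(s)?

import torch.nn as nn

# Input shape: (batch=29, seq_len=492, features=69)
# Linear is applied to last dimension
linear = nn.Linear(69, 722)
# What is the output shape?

Input shape: (29, 492, 69)
Output shape: (29, 492, 722)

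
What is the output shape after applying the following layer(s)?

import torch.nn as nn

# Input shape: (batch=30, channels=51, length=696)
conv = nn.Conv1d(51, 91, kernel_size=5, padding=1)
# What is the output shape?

Input shape: (30, 51, 696)
Output shape: (30, 91, 694)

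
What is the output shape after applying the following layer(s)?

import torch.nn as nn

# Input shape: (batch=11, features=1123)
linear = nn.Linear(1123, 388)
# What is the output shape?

Input shape: (11, 1123)
Output shape: (11, 388)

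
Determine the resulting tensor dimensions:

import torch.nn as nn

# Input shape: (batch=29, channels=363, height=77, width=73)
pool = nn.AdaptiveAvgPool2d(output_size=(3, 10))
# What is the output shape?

Input shape: (29, 363, 77, 73)
Output shape: (29, 363, 3, 10)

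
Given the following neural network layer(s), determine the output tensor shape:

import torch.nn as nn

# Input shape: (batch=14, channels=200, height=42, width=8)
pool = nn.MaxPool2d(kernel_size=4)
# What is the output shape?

Input shape: (14, 200, 42, 8)
Output shape: (14, 200, 10, 2)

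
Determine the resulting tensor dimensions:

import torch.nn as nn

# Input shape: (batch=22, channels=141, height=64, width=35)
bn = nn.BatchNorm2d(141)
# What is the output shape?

Input shape: (22, 141, 64, 35)
Output shape: (22, 141, 64, 35)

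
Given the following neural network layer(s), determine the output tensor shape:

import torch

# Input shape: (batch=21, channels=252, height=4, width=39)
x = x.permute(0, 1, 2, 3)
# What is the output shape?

Input shape: (21, 252, 4, 39)
Output shape: (21, 252, 4, 39)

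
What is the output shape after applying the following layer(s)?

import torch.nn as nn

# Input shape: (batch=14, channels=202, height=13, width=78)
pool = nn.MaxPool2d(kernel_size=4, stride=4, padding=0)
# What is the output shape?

Input shape: (14, 202, 13, 78)
Output shape: (14, 202, 3, 19)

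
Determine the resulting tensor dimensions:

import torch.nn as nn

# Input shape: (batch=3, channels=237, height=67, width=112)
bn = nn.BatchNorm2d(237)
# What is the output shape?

Input shape: (3, 237, 67, 112)
Output shape: (3, 237, 67, 112)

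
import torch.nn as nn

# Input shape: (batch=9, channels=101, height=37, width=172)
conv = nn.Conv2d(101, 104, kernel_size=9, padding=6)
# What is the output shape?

Input shape: (9, 101, 37, 172)
Output shape: (9, 104, 41, 176)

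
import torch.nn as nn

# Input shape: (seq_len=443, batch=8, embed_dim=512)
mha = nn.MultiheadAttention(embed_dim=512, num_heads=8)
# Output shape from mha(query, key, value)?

Input shape: (443, 8, 512)
Output shape: (443, 8, 512)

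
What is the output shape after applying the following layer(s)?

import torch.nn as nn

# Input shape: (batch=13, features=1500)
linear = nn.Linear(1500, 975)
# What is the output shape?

Input shape: (13, 1500)
Output shape: (13, 975)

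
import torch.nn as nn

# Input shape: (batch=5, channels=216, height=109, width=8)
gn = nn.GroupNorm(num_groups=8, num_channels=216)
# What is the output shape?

Input shape: (5, 216, 109, 8)
Output shape: (5, 216, 109, 8)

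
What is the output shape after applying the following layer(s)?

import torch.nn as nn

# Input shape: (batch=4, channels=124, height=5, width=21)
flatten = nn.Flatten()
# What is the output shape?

Input shape: (4, 124, 5, 21)
Output shape: (4, 13020)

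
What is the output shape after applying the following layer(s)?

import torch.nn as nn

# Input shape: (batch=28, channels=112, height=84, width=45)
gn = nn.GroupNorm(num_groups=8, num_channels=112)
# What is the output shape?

Input shape: (28, 112, 84, 45)
Output shape: (28, 112, 84, 45)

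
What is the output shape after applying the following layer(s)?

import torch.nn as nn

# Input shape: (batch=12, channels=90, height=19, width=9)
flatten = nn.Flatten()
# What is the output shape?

Input shape: (12, 90, 19, 9)
Output shape: (12, 15390)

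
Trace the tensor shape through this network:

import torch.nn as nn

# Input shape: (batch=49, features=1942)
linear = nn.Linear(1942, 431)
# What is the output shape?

Input shape: (49, 1942)
Output shape: (49, 431)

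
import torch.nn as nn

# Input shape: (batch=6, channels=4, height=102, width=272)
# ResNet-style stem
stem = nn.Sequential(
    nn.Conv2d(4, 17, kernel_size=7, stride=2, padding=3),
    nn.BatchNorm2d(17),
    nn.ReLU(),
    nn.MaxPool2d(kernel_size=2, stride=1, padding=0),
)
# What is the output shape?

Input shape: (6, 4, 102, 272)
  -> after Conv2d 7x7 stride=2: (6, 17, 51, 136)
Output shape: (6, 17, 50, 135)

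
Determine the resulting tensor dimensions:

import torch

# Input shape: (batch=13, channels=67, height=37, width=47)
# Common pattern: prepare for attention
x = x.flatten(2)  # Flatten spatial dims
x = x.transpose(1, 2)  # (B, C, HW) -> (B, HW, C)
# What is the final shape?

Input shape: (13, 67, 37, 47)
  -> after flatten(2): (13, 67, 1739)
Output shape: (13, 1739, 67)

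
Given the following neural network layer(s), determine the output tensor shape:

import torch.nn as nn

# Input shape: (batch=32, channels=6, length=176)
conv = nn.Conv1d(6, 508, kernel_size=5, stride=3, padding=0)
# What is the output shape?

Input shape: (32, 6, 176)
Output shape: (32, 508, 58)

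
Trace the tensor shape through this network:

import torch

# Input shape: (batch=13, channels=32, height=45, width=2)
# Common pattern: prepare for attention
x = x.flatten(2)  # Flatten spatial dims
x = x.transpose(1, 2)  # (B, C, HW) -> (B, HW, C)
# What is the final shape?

Input shape: (13, 32, 45, 2)
  -> after flatten(2): (13, 32, 90)
Output shape: (13, 90, 32)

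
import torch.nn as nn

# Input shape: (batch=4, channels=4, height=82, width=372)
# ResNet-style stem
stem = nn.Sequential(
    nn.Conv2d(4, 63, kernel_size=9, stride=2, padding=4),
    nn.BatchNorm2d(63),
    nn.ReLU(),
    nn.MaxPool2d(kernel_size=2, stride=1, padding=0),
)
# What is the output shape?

Input shape: (4, 4, 82, 372)
  -> after Conv2d 9x9 stride=2: (4, 63, 41, 186)
Output shape: (4, 63, 40, 185)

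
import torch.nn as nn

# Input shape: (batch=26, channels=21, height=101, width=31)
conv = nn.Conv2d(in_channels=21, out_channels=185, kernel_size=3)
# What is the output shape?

Input shape: (26, 21, 101, 31)
Output shape: (26, 185, 99, 29)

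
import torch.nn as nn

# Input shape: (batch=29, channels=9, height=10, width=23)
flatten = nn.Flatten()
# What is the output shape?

Input shape: (29, 9, 10, 23)
Output shape: (29, 2070)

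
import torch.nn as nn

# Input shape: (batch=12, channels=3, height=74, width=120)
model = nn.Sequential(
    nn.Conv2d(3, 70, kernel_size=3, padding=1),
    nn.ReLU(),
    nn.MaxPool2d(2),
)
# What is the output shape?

Input shape: (12, 3, 74, 120)
  -> after Conv2d: (12, 70, 74, 120)
  -> after ReLU: (12, 70, 74, 120)
Output shape: (12, 70, 37, 60)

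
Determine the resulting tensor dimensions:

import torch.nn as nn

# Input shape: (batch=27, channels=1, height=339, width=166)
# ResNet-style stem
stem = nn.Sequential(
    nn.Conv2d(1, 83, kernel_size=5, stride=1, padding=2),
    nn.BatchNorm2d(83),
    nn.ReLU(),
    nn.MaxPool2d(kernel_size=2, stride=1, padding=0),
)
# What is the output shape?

Input shape: (27, 1, 339, 166)
  -> after Conv2d 5x5 stride=1: (27, 83, 339, 166)
Output shape: (27, 83, 338, 165)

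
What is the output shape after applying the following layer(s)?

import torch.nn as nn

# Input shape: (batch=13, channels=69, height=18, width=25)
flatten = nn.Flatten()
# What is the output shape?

Input shape: (13, 69, 18, 25)
Output shape: (13, 31050)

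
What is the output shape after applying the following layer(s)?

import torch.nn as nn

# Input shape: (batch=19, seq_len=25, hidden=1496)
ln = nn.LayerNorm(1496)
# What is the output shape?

Input shape: (19, 25, 1496)
Output shape: (19, 25, 1496)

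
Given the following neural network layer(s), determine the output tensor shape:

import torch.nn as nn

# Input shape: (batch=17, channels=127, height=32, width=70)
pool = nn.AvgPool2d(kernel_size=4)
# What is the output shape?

Input shape: (17, 127, 32, 70)
Output shape: (17, 127, 8, 17)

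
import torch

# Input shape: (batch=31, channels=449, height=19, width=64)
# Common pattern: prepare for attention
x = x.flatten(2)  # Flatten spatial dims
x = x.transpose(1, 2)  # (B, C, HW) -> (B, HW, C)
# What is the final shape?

Input shape: (31, 449, 19, 64)
  -> after flatten(2): (31, 449, 1216)
Output shape: (31, 1216, 449)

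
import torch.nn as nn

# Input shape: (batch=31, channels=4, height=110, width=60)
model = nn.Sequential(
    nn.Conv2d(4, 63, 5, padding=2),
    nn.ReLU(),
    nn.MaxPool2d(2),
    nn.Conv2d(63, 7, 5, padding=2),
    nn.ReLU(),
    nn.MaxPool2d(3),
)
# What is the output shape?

Input shape: (31, 4, 110, 60)
  -> after first Conv2d: (31, 63, 110, 60)
  -> after first MaxPool2d: (31, 63, 55, 30)
  -> after second Conv2d: (31, 7, 55, 30)
Output shape: (31, 7, 18, 10)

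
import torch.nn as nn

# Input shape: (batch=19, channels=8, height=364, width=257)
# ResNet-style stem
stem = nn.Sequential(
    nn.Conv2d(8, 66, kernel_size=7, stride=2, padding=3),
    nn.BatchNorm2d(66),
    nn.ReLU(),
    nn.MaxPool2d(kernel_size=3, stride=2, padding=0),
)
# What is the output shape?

Input shape: (19, 8, 364, 257)
  -> after Conv2d 7x7 stride=2: (19, 66, 182, 129)
Output shape: (19, 66, 90, 64)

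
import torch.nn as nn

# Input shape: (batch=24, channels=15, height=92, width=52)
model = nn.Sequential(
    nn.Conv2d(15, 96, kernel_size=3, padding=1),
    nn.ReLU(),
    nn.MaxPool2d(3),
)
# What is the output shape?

Input shape: (24, 15, 92, 52)
  -> after Conv2d: (24, 96, 92, 52)
  -> after ReLU: (24, 96, 92, 52)
Output shape: (24, 96, 30, 17)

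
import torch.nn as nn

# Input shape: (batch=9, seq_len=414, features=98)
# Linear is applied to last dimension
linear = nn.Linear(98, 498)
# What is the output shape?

Input shape: (9, 414, 98)
Output shape: (9, 414, 498)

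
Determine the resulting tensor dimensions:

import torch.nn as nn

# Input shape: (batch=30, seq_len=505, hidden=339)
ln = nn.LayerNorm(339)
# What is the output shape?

Input shape: (30, 505, 339)
Output shape: (30, 505, 339)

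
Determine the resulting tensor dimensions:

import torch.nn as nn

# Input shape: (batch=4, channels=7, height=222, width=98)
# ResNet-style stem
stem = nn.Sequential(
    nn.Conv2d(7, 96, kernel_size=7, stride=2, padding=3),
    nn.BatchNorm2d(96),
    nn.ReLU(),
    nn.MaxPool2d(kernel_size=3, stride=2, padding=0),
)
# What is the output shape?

Input shape: (4, 7, 222, 98)
  -> after Conv2d 7x7 stride=2: (4, 96, 111, 49)
Output shape: (4, 96, 55, 24)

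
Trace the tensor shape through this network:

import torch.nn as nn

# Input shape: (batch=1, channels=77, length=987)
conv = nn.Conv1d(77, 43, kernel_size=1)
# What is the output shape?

Input shape: (1, 77, 987)
Output shape: (1, 43, 987)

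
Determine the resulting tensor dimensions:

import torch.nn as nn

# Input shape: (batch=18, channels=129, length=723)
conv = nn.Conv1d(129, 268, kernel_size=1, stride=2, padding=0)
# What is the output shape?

Input shape: (18, 129, 723)
Output shape: (18, 268, 362)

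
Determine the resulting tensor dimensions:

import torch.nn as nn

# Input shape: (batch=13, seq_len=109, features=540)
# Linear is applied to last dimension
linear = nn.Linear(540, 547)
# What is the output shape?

Input shape: (13, 109, 540)
Output shape: (13, 109, 547)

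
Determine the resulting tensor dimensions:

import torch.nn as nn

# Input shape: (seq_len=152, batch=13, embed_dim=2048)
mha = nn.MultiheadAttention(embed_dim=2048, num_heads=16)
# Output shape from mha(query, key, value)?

Input shape: (152, 13, 2048)
Output shape: (152, 13, 2048)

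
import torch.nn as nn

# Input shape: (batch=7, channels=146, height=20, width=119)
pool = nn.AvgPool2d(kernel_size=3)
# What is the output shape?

Input shape: (7, 146, 20, 119)
Output shape: (7, 146, 6, 39)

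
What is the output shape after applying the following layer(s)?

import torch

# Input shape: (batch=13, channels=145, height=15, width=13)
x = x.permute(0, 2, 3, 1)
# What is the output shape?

Input shape: (13, 145, 15, 13)
Output shape: (13, 15, 13, 145)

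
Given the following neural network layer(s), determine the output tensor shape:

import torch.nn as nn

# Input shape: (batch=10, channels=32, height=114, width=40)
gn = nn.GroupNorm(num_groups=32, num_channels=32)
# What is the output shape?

Input shape: (10, 32, 114, 40)
Output shape: (10, 32, 114, 40)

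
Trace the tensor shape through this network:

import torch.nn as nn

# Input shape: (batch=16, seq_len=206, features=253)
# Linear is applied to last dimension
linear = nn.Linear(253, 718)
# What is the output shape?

Input shape: (16, 206, 253)
Output shape: (16, 206, 718)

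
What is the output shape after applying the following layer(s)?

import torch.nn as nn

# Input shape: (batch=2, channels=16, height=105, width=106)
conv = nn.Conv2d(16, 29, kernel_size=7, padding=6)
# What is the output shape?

Input shape: (2, 16, 105, 106)
Output shape: (2, 29, 111, 112)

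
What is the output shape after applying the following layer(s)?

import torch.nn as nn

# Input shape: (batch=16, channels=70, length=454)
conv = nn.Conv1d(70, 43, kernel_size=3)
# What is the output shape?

Input shape: (16, 70, 454)
Output shape: (16, 43, 452)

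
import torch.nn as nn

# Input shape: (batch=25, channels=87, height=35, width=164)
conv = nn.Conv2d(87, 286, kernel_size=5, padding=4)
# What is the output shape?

Input shape: (25, 87, 35, 164)
Output shape: (25, 286, 39, 168)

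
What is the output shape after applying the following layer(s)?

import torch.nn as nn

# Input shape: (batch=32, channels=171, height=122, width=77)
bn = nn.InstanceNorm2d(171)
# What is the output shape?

Input shape: (32, 171, 122, 77)
Output shape: (32, 171, 122, 77)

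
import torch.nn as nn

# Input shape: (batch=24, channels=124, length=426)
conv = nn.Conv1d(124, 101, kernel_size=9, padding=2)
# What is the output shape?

Input shape: (24, 124, 426)
Output shape: (24, 101, 422)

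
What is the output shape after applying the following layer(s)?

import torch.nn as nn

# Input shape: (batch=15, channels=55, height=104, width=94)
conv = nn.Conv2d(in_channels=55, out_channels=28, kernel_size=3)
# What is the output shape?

Input shape: (15, 55, 104, 94)
Output shape: (15, 28, 102, 92)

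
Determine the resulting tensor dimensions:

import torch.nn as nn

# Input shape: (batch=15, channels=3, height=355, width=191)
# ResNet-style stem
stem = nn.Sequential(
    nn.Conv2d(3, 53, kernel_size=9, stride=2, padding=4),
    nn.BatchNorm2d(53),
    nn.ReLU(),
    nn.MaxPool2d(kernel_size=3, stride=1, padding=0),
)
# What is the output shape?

Input shape: (15, 3, 355, 191)
  -> after Conv2d 9x9 stride=2: (15, 53, 178, 96)
Output shape: (15, 53, 176, 94)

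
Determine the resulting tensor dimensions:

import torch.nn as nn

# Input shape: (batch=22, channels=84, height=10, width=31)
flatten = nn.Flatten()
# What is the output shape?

Input shape: (22, 84, 10, 31)
Output shape: (22, 26040)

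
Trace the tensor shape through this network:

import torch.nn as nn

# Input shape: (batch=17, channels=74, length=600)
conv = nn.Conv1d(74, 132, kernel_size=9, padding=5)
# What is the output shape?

Input shape: (17, 74, 600)
Output shape: (17, 132, 602)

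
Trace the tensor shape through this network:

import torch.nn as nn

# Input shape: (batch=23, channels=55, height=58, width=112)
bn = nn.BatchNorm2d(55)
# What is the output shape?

Input shape: (23, 55, 58, 112)
Output shape: (23, 55, 58, 112)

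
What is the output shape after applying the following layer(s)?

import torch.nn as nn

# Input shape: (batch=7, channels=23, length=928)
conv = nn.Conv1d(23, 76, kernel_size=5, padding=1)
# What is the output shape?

Input shape: (7, 23, 928)
Output shape: (7, 76, 926)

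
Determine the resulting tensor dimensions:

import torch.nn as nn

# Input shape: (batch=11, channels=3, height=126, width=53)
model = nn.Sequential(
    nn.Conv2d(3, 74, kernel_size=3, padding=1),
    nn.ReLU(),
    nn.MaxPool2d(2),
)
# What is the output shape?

Input shape: (11, 3, 126, 53)
  -> after Conv2d: (11, 74, 126, 53)
  -> after ReLU: (11, 74, 126, 53)
Output shape: (11, 74, 63, 26)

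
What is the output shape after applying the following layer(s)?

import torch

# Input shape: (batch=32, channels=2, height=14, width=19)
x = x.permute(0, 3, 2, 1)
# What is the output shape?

Input shape: (32, 2, 14, 19)
Output shape: (32, 19, 14, 2)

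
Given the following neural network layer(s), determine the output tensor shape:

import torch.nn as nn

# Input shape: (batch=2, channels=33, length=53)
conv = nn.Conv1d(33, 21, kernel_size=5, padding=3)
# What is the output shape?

Input shape: (2, 33, 53)
Output shape: (2, 21, 55)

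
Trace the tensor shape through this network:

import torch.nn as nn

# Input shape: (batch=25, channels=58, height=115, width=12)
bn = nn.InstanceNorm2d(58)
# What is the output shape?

Input shape: (25, 58, 115, 12)
Output shape: (25, 58, 115, 12)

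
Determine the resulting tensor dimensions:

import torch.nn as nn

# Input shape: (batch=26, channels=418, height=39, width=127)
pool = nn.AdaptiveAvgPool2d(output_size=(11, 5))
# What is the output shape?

Input shape: (26, 418, 39, 127)
Output shape: (26, 418, 11, 5)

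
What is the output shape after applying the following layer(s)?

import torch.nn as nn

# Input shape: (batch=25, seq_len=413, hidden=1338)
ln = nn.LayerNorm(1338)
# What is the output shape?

Input shape: (25, 413, 1338)
Output shape: (25, 413, 1338)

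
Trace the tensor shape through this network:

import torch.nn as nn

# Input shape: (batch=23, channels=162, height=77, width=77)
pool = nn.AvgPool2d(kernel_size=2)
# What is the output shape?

Input shape: (23, 162, 77, 77)
Output shape: (23, 162, 38, 38)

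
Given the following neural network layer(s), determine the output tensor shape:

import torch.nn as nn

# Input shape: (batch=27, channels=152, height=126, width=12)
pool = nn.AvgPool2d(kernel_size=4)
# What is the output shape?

Input shape: (27, 152, 126, 12)
Output shape: (27, 152, 31, 3)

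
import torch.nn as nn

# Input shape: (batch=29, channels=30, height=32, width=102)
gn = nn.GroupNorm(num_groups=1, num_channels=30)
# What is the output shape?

Input shape: (29, 30, 32, 102)
Output shape: (29, 30, 32, 102)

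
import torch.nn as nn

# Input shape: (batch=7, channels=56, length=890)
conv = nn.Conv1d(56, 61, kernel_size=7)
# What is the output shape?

Input shape: (7, 56, 890)
Output shape: (7, 61, 884)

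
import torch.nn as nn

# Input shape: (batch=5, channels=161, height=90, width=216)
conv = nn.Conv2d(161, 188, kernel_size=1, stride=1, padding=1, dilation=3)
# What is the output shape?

Input shape: (5, 161, 90, 216)
Output shape: (5, 188, 92, 218)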